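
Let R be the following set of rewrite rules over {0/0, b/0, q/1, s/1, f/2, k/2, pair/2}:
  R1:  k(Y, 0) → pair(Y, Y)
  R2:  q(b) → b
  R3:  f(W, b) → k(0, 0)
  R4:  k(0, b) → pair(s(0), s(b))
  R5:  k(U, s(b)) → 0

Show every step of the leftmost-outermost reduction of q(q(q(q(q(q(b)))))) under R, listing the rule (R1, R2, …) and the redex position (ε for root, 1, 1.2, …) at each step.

b

1. q(q(q(q(q(q(b))))))  →  q(q(q(q(q(b)))))   [R2 at 1.1.1.1.1]
2. q(q(q(q(q(b)))))  →  q(q(q(q(b))))   [R2 at 1.1.1.1]
3. q(q(q(q(b))))  →  q(q(q(b)))   [R2 at 1.1.1]
4. q(q(q(b)))  →  q(q(b))   [R2 at 1.1]
5. q(q(b))  →  q(b)   [R2 at 1]
6. q(b)  →  b   [R2 at ε]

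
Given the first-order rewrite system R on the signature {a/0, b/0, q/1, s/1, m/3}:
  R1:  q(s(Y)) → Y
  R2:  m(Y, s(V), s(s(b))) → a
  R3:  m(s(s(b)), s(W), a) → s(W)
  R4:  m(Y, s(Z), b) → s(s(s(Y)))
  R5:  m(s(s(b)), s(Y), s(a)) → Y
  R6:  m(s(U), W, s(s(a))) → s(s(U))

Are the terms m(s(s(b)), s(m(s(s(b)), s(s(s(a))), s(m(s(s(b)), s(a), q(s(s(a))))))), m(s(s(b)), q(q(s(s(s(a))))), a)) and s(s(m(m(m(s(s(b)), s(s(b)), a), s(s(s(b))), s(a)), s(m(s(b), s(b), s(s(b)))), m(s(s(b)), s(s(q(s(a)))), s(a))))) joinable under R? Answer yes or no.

Reduce t₁ = m(s(s(b)), s(m(s(s(b)), s(s(s(a))), s(m(s(s(b)), s(a), q(s(s(a))))))), m(s(s(b)), q(q(s(s(s(a))))), a)):
1. m(s(s(b)), s(m(s(s(b)), s(s(s(a))), s(m(s(s(b)), s(a), q(s(s(a))))))), m(s(s(b)), q(q(s(s(s(a))))), a))  →  m(s(s(b)), s(m(s(s(b)), s(s(s(a))), s(m(s(s(b)), s(a), s(a))))), m(s(s(b)), q(q(s(s(s(a))))), a))   [R1 at 2.1.3.1.3]
2. m(s(s(b)), s(m(s(s(b)), s(s(s(a))), s(m(s(s(b)), s(a), s(a))))), m(s(s(b)), q(q(s(s(s(a))))), a))  →  m(s(s(b)), s(m(s(s(b)), s(s(s(a))), s(a))), m(s(s(b)), q(q(s(s(s(a))))), a))   [R5 at 2.1.3.1]
3. m(s(s(b)), s(m(s(s(b)), s(s(s(a))), s(a))), m(s(s(b)), q(q(s(s(s(a))))), a))  →  m(s(s(b)), s(s(s(a))), m(s(s(b)), q(q(s(s(s(a))))), a))   [R5 at 2.1]
4. m(s(s(b)), s(s(s(a))), m(s(s(b)), q(q(s(s(s(a))))), a))  →  m(s(s(b)), s(s(s(a))), m(s(s(b)), q(s(s(a))), a))   [R1 at 3.2.1]
5. m(s(s(b)), s(s(s(a))), m(s(s(b)), q(s(s(a))), a))  →  m(s(s(b)), s(s(s(a))), m(s(s(b)), s(a), a))   [R1 at 3.2]
6. m(s(s(b)), s(s(s(a))), m(s(s(b)), s(a), a))  →  m(s(s(b)), s(s(s(a))), s(a))   [R3 at 3]
7. m(s(s(b)), s(s(s(a))), s(a))  →  s(s(a))   [R5 at ε]

Reduce t₂ = s(s(m(m(m(s(s(b)), s(s(b)), a), s(s(s(b))), s(a)), s(m(s(b), s(b), s(s(b)))), m(s(s(b)), s(s(q(s(a)))), s(a))))):
1. s(s(m(m(m(s(s(b)), s(s(b)), a), s(s(s(b))), s(a)), s(m(s(b), s(b), s(s(b)))), m(s(s(b)), s(s(q(s(a)))), s(a)))))  →  s(s(m(m(s(s(b)), s(s(s(b))), s(a)), s(m(s(b), s(b), s(s(b)))), m(s(s(b)), s(s(q(s(a)))), s(a)))))   [R3 at 1.1.1.1]
2. s(s(m(m(s(s(b)), s(s(s(b))), s(a)), s(m(s(b), s(b), s(s(b)))), m(s(s(b)), s(s(q(s(a)))), s(a)))))  →  s(s(m(s(s(b)), s(m(s(b), s(b), s(s(b)))), m(s(s(b)), s(s(q(s(a)))), s(a)))))   [R5 at 1.1.1]
3. s(s(m(s(s(b)), s(m(s(b), s(b), s(s(b)))), m(s(s(b)), s(s(q(s(a)))), s(a)))))  →  s(s(m(s(s(b)), s(a), m(s(s(b)), s(s(q(s(a)))), s(a)))))   [R2 at 1.1.2.1]
4. s(s(m(s(s(b)), s(a), m(s(s(b)), s(s(q(s(a)))), s(a)))))  →  s(s(m(s(s(b)), s(a), s(q(s(a))))))   [R5 at 1.1.3]
5. s(s(m(s(s(b)), s(a), s(q(s(a))))))  →  s(s(m(s(s(b)), s(a), s(a))))   [R1 at 1.1.3.1]
6. s(s(m(s(s(b)), s(a), s(a))))  →  s(s(a))   [R5 at 1.1]

yes — NF(t₁) = s(s(a)), NF(t₂) = s(s(a))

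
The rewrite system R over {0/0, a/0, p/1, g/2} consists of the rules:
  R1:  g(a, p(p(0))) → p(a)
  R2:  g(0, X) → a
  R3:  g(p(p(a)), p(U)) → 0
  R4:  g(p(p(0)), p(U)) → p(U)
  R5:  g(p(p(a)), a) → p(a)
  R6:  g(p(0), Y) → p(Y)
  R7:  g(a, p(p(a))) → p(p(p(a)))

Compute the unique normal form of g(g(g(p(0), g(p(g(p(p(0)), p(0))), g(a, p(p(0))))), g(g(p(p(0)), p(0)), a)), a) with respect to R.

a

1. g(g(g(p(0), g(p(g(p(p(0)), p(0))), g(a, p(p(0))))), g(g(p(p(0)), p(0)), a)), a)  →  g(g(p(g(p(g(p(p(0)), p(0))), g(a, p(p(0))))), g(g(p(p(0)), p(0)), a)), a)   [R6 at 1.1]
2. g(g(p(g(p(g(p(p(0)), p(0))), g(a, p(p(0))))), g(g(p(p(0)), p(0)), a)), a)  →  g(g(p(g(p(p(0)), g(a, p(p(0))))), g(g(p(p(0)), p(0)), a)), a)   [R4 at 1.1.1.1.1]
3. g(g(p(g(p(p(0)), g(a, p(p(0))))), g(g(p(p(0)), p(0)), a)), a)  →  g(g(p(g(p(p(0)), p(a))), g(g(p(p(0)), p(0)), a)), a)   [R1 at 1.1.1.2]
4. g(g(p(g(p(p(0)), p(a))), g(g(p(p(0)), p(0)), a)), a)  →  g(g(p(p(a)), g(g(p(p(0)), p(0)), a)), a)   [R4 at 1.1.1]
5. g(g(p(p(a)), g(g(p(p(0)), p(0)), a)), a)  →  g(g(p(p(a)), g(p(0), a)), a)   [R4 at 1.2.1]
6. g(g(p(p(a)), g(p(0), a)), a)  →  g(g(p(p(a)), p(a)), a)   [R6 at 1.2]
7. g(g(p(p(a)), p(a)), a)  →  g(0, a)   [R3 at 1]
8. g(0, a)  →  a   [R2 at ε]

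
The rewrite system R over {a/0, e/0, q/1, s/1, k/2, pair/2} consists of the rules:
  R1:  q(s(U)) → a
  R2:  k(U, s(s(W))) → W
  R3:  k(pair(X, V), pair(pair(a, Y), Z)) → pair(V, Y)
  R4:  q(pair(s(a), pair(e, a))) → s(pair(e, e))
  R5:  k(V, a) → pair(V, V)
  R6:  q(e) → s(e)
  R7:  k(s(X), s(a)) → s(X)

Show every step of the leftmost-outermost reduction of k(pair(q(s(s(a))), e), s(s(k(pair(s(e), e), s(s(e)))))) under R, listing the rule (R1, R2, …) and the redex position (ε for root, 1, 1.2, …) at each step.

1. k(pair(q(s(s(a))), e), s(s(k(pair(s(e), e), s(s(e))))))  →  k(pair(s(e), e), s(s(e)))   [R2 at ε]
2. k(pair(s(e), e), s(s(e)))  →  e   [R2 at ε]

e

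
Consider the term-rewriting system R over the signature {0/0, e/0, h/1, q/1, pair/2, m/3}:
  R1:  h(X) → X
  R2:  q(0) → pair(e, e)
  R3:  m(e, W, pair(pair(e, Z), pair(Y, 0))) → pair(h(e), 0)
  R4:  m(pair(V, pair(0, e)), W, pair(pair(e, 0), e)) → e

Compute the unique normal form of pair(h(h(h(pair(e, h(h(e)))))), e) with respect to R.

pair(pair(e, e), e)

1. pair(h(h(h(pair(e, h(h(e)))))), e)  →  pair(h(h(pair(e, h(h(e))))), e)   [R1 at 1]
2. pair(h(h(pair(e, h(h(e))))), e)  →  pair(h(pair(e, h(h(e)))), e)   [R1 at 1]
3. pair(h(pair(e, h(h(e)))), e)  →  pair(pair(e, h(h(e))), e)   [R1 at 1]
4. pair(pair(e, h(h(e))), e)  →  pair(pair(e, h(e)), e)   [R1 at 1.2]
5. pair(pair(e, h(e)), e)  →  pair(pair(e, e), e)   [R1 at 1.2]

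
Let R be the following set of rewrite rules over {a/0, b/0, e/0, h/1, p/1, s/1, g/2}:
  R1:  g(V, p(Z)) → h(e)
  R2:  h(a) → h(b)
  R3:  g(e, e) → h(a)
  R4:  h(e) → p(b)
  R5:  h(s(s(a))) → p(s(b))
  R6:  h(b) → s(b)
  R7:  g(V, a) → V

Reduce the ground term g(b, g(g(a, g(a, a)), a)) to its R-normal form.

1. g(b, g(g(a, g(a, a)), a))  →  g(b, g(a, g(a, a)))   [R7 at 2]
2. g(b, g(a, g(a, a)))  →  g(b, g(a, a))   [R7 at 2.2]
3. g(b, g(a, a))  →  g(b, a)   [R7 at 2]
4. g(b, a)  →  b   [R7 at ε]

b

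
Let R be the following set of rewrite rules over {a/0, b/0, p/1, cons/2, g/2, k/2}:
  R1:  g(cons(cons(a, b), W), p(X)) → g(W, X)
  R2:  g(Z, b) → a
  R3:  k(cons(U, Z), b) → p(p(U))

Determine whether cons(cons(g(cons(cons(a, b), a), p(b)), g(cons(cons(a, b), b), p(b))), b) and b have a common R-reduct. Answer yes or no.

Reduce t₁ = cons(cons(g(cons(cons(a, b), a), p(b)), g(cons(cons(a, b), b), p(b))), b):
1. cons(cons(g(cons(cons(a, b), a), p(b)), g(cons(cons(a, b), b), p(b))), b)  →  cons(cons(g(a, b), g(cons(cons(a, b), b), p(b))), b)   [R1 at 1.1]
2. cons(cons(g(a, b), g(cons(cons(a, b), b), p(b))), b)  →  cons(cons(a, g(cons(cons(a, b), b), p(b))), b)   [R2 at 1.1]
3. cons(cons(a, g(cons(cons(a, b), b), p(b))), b)  →  cons(cons(a, g(b, b)), b)   [R1 at 1.2]
4. cons(cons(a, g(b, b)), b)  →  cons(cons(a, a), b)   [R2 at 1.2]

Reduce t₂ = b:

no — NF(t₁) = cons(cons(a, a), b), NF(t₂) = b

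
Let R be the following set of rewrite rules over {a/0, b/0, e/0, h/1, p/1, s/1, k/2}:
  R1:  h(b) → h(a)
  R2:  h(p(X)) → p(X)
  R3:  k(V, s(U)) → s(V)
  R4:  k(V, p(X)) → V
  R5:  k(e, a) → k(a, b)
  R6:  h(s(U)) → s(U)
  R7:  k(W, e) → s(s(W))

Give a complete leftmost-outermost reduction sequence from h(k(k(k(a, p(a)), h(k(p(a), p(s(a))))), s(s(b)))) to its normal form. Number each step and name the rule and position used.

1. h(k(k(k(a, p(a)), h(k(p(a), p(s(a))))), s(s(b))))  →  h(s(k(k(a, p(a)), h(k(p(a), p(s(a)))))))   [R3 at 1]
2. h(s(k(k(a, p(a)), h(k(p(a), p(s(a)))))))  →  s(k(k(a, p(a)), h(k(p(a), p(s(a))))))   [R6 at ε]
3. s(k(k(a, p(a)), h(k(p(a), p(s(a))))))  →  s(k(a, h(k(p(a), p(s(a))))))   [R4 at 1.1]
4. s(k(a, h(k(p(a), p(s(a))))))  →  s(k(a, h(p(a))))   [R4 at 1.2.1]
5. s(k(a, h(p(a))))  →  s(k(a, p(a)))   [R2 at 1.2]
6. s(k(a, p(a)))  →  s(a)   [R4 at 1]

s(a)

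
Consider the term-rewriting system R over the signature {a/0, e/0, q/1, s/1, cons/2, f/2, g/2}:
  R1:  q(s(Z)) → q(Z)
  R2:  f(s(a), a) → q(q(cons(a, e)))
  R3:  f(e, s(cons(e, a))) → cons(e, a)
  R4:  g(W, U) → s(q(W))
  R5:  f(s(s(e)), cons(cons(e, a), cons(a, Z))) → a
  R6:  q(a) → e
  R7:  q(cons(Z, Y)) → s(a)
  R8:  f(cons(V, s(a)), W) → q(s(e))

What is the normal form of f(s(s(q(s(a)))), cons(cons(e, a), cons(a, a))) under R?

a

1. f(s(s(q(s(a)))), cons(cons(e, a), cons(a, a)))  →  f(s(s(q(a))), cons(cons(e, a), cons(a, a)))   [R1 at 1.1.1]
2. f(s(s(q(a))), cons(cons(e, a), cons(a, a)))  →  f(s(s(e)), cons(cons(e, a), cons(a, a)))   [R6 at 1.1.1]
3. f(s(s(e)), cons(cons(e, a), cons(a, a)))  →  a   [R5 at ε]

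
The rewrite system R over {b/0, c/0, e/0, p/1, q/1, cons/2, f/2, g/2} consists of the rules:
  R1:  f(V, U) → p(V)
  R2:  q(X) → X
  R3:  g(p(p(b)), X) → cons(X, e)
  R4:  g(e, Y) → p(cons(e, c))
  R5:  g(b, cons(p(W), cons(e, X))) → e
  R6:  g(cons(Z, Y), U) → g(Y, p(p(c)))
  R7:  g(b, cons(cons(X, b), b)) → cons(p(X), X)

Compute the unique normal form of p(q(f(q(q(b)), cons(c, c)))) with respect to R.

p(p(b))

1. p(q(f(q(q(b)), cons(c, c))))  →  p(f(q(q(b)), cons(c, c)))   [R2 at 1]
2. p(f(q(q(b)), cons(c, c)))  →  p(p(q(q(b))))   [R1 at 1]
3. p(p(q(q(b))))  →  p(p(q(b)))   [R2 at 1.1]
4. p(p(q(b)))  →  p(p(b))   [R2 at 1.1]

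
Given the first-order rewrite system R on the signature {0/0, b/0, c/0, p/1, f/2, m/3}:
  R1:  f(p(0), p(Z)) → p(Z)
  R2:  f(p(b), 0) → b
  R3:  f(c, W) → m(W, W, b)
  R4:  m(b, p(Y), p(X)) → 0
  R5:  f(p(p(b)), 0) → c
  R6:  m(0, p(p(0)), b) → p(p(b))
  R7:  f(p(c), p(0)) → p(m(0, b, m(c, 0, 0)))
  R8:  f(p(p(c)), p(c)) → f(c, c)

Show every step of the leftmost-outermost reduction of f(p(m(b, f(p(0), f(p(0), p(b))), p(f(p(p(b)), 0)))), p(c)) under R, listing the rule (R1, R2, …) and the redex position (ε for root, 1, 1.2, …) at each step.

p(c)

1. f(p(m(b, f(p(0), f(p(0), p(b))), p(f(p(p(b)), 0)))), p(c))  →  f(p(m(b, f(p(0), p(b)), p(f(p(p(b)), 0)))), p(c))   [R1 at 1.1.2.2]
2. f(p(m(b, f(p(0), p(b)), p(f(p(p(b)), 0)))), p(c))  →  f(p(m(b, p(b), p(f(p(p(b)), 0)))), p(c))   [R1 at 1.1.2]
3. f(p(m(b, p(b), p(f(p(p(b)), 0)))), p(c))  →  f(p(0), p(c))   [R4 at 1.1]
4. f(p(0), p(c))  →  p(c)   [R1 at ε]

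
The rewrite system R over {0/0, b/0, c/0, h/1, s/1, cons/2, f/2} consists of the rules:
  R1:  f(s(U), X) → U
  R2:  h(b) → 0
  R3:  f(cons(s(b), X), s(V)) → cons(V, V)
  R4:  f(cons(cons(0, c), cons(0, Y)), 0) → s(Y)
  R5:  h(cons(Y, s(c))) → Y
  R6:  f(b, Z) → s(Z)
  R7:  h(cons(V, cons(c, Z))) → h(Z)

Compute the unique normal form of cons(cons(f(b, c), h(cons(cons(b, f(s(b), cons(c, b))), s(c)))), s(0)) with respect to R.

cons(cons(s(c), cons(b, b)), s(0))

1. cons(cons(f(b, c), h(cons(cons(b, f(s(b), cons(c, b))), s(c)))), s(0))  →  cons(cons(s(c), h(cons(cons(b, f(s(b), cons(c, b))), s(c)))), s(0))   [R6 at 1.1]
2. cons(cons(s(c), h(cons(cons(b, f(s(b), cons(c, b))), s(c)))), s(0))  →  cons(cons(s(c), cons(b, f(s(b), cons(c, b)))), s(0))   [R5 at 1.2]
3. cons(cons(s(c), cons(b, f(s(b), cons(c, b)))), s(0))  →  cons(cons(s(c), cons(b, b)), s(0))   [R1 at 1.2.2]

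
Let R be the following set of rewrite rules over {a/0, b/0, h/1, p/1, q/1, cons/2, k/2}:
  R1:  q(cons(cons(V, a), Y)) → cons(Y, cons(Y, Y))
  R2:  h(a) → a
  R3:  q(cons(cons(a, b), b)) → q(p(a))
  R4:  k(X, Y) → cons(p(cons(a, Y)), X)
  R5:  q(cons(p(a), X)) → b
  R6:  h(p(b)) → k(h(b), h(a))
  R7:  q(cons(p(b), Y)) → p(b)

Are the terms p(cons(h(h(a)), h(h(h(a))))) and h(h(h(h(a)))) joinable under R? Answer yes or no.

Reduce t₁ = p(cons(h(h(a)), h(h(h(a))))):
1. p(cons(h(h(a)), h(h(h(a)))))  →  p(cons(h(a), h(h(h(a)))))   [R2 at 1.1.1]
2. p(cons(h(a), h(h(h(a)))))  →  p(cons(a, h(h(h(a)))))   [R2 at 1.1]
3. p(cons(a, h(h(h(a)))))  →  p(cons(a, h(h(a))))   [R2 at 1.2.1.1]
4. p(cons(a, h(h(a))))  →  p(cons(a, h(a)))   [R2 at 1.2.1]
5. p(cons(a, h(a)))  →  p(cons(a, a))   [R2 at 1.2]

Reduce t₂ = h(h(h(h(a)))):
1. h(h(h(h(a))))  →  h(h(h(a)))   [R2 at 1.1.1]
2. h(h(h(a)))  →  h(h(a))   [R2 at 1.1]
3. h(h(a))  →  h(a)   [R2 at 1]
4. h(a)  →  a   [R2 at ε]

no — NF(t₁) = p(cons(a, a)), NF(t₂) = a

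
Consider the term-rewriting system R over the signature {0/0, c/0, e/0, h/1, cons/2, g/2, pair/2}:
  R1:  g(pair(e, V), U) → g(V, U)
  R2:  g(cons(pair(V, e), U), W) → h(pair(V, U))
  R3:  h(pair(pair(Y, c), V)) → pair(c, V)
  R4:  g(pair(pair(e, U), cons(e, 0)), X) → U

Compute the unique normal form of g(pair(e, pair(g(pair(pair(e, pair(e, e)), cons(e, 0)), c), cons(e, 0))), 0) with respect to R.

1. g(pair(e, pair(g(pair(pair(e, pair(e, e)), cons(e, 0)), c), cons(e, 0))), 0)  →  g(pair(g(pair(pair(e, pair(e, e)), cons(e, 0)), c), cons(e, 0)), 0)   [R1 at ε]
2. g(pair(g(pair(pair(e, pair(e, e)), cons(e, 0)), c), cons(e, 0)), 0)  →  g(pair(pair(e, e), cons(e, 0)), 0)   [R4 at 1.1]
3. g(pair(pair(e, e), cons(e, 0)), 0)  →  e   [R4 at ε]

e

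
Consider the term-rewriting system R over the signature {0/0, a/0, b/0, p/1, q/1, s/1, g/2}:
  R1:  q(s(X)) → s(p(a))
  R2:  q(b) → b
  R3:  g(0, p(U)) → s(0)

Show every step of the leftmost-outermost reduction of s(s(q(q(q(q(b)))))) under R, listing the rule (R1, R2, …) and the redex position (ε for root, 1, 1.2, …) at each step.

s(s(b))

1. s(s(q(q(q(q(b))))))  →  s(s(q(q(q(b)))))   [R2 at 1.1.1.1.1]
2. s(s(q(q(q(b)))))  →  s(s(q(q(b))))   [R2 at 1.1.1.1]
3. s(s(q(q(b))))  →  s(s(q(b)))   [R2 at 1.1.1]
4. s(s(q(b)))  →  s(s(b))   [R2 at 1.1]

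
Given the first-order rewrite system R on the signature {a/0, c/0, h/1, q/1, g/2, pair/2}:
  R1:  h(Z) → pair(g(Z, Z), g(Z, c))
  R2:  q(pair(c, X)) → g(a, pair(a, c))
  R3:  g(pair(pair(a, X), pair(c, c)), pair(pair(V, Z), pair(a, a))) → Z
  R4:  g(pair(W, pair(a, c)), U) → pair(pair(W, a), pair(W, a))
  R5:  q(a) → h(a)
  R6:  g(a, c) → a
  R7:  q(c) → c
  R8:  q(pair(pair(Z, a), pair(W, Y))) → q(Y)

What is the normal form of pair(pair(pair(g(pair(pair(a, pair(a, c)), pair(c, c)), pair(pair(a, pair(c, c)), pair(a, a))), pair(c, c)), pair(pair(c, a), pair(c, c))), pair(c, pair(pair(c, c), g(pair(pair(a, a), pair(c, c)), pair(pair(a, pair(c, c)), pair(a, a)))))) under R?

1. pair(pair(pair(g(pair(pair(a, pair(a, c)), pair(c, c)), pair(pair(a, pair(c, c)), pair(a, a))), pair(c, c)), pair(pair(c, a), pair(c, c))), pair(c, pair(pair(c, c), g(pair(pair(a, a), pair(c, c)), pair(pair(a, pair(c, c)), pair(a, a))))))  →  pair(pair(pair(pair(c, c), pair(c, c)), pair(pair(c, a), pair(c, c))), pair(c, pair(pair(c, c), g(pair(pair(a, a), pair(c, c)), pair(pair(a, pair(c, c)), pair(a, a))))))   [R3 at 1.1.1]
2. pair(pair(pair(pair(c, c), pair(c, c)), pair(pair(c, a), pair(c, c))), pair(c, pair(pair(c, c), g(pair(pair(a, a), pair(c, c)), pair(pair(a, pair(c, c)), pair(a, a))))))  →  pair(pair(pair(pair(c, c), pair(c, c)), pair(pair(c, a), pair(c, c))), pair(c, pair(pair(c, c), pair(c, c))))   [R3 at 2.2.2]

pair(pair(pair(pair(c, c), pair(c, c)), pair(pair(c, a), pair(c, c))), pair(c, pair(pair(c, c), pair(c, c))))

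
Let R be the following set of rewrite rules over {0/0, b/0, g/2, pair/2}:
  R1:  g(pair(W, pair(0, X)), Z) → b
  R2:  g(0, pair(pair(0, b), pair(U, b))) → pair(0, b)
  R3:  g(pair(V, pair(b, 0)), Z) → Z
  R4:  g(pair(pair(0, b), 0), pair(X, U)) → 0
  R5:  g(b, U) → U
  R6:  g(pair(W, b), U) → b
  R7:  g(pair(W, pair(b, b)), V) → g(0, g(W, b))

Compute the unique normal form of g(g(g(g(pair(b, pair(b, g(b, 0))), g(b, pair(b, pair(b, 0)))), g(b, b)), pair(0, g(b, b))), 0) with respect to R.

b

1. g(g(g(g(pair(b, pair(b, g(b, 0))), g(b, pair(b, pair(b, 0)))), g(b, b)), pair(0, g(b, b))), 0)  →  g(g(g(g(pair(b, pair(b, 0)), g(b, pair(b, pair(b, 0)))), g(b, b)), pair(0, g(b, b))), 0)   [R5 at 1.1.1.1.2.2]
2. g(g(g(g(pair(b, pair(b, 0)), g(b, pair(b, pair(b, 0)))), g(b, b)), pair(0, g(b, b))), 0)  →  g(g(g(g(b, pair(b, pair(b, 0))), g(b, b)), pair(0, g(b, b))), 0)   [R3 at 1.1.1]
3. g(g(g(g(b, pair(b, pair(b, 0))), g(b, b)), pair(0, g(b, b))), 0)  →  g(g(g(pair(b, pair(b, 0)), g(b, b)), pair(0, g(b, b))), 0)   [R5 at 1.1.1]
4. g(g(g(pair(b, pair(b, 0)), g(b, b)), pair(0, g(b, b))), 0)  →  g(g(g(b, b), pair(0, g(b, b))), 0)   [R3 at 1.1]
5. g(g(g(b, b), pair(0, g(b, b))), 0)  →  g(g(b, pair(0, g(b, b))), 0)   [R5 at 1.1]
6. g(g(b, pair(0, g(b, b))), 0)  →  g(pair(0, g(b, b)), 0)   [R5 at 1]
7. g(pair(0, g(b, b)), 0)  →  g(pair(0, b), 0)   [R5 at 1.2]
8. g(pair(0, b), 0)  →  b   [R6 at ε]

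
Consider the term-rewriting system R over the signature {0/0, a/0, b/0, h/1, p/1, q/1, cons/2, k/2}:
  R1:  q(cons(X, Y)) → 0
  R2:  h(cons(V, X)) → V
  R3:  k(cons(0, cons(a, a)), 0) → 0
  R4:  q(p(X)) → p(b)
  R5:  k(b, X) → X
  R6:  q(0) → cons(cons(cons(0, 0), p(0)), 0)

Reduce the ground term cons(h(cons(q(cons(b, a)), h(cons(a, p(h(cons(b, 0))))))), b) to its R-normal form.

cons(0, b)

1. cons(h(cons(q(cons(b, a)), h(cons(a, p(h(cons(b, 0))))))), b)  →  cons(q(cons(b, a)), b)   [R2 at 1]
2. cons(q(cons(b, a)), b)  →  cons(0, b)   [R1 at 1]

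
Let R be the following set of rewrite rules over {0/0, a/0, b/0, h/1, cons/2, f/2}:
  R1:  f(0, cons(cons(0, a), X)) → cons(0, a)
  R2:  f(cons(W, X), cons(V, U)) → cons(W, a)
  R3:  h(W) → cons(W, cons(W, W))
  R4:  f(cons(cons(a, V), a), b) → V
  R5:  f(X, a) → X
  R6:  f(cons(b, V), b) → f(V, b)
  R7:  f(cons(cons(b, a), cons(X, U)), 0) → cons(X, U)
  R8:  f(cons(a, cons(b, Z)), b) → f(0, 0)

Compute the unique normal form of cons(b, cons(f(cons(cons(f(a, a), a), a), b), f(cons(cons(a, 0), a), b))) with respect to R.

1. cons(b, cons(f(cons(cons(f(a, a), a), a), b), f(cons(cons(a, 0), a), b)))  →  cons(b, cons(f(cons(cons(a, a), a), b), f(cons(cons(a, 0), a), b)))   [R5 at 2.1.1.1.1]
2. cons(b, cons(f(cons(cons(a, a), a), b), f(cons(cons(a, 0), a), b)))  →  cons(b, cons(a, f(cons(cons(a, 0), a), b)))   [R4 at 2.1]
3. cons(b, cons(a, f(cons(cons(a, 0), a), b)))  →  cons(b, cons(a, 0))   [R4 at 2.2]

cons(b, cons(a, 0))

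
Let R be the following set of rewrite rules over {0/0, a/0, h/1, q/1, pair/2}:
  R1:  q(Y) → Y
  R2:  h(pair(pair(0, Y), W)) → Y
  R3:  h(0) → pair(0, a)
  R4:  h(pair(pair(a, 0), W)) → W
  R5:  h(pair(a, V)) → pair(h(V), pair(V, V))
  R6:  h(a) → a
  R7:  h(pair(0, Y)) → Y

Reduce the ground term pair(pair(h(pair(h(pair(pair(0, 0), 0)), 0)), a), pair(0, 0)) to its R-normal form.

1. pair(pair(h(pair(h(pair(pair(0, 0), 0)), 0)), a), pair(0, 0))  →  pair(pair(h(pair(0, 0)), a), pair(0, 0))   [R2 at 1.1.1.1]
2. pair(pair(h(pair(0, 0)), a), pair(0, 0))  →  pair(pair(0, a), pair(0, 0))   [R7 at 1.1]

pair(pair(0, a), pair(0, 0))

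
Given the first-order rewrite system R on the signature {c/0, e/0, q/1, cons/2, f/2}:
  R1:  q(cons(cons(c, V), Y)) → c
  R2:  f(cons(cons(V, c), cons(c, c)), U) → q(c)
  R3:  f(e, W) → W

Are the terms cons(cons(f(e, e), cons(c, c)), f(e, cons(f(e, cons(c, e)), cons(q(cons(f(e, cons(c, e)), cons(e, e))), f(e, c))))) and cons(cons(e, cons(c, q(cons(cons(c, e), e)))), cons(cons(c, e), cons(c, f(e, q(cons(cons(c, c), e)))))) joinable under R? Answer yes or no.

yes — NF(t₁) = cons(cons(e, cons(c, c)), cons(cons(c, e), cons(c, c))), NF(t₂) = cons(cons(e, cons(c, c)), cons(cons(c, e), cons(c, c)))

Reduce t₁ = cons(cons(f(e, e), cons(c, c)), f(e, cons(f(e, cons(c, e)), cons(q(cons(f(e, cons(c, e)), cons(e, e))), f(e, c))))):
1. cons(cons(f(e, e), cons(c, c)), f(e, cons(f(e, cons(c, e)), cons(q(cons(f(e, cons(c, e)), cons(e, e))), f(e, c)))))  →  cons(cons(e, cons(c, c)), f(e, cons(f(e, cons(c, e)), cons(q(cons(f(e, cons(c, e)), cons(e, e))), f(e, c)))))   [R3 at 1.1]
2. cons(cons(e, cons(c, c)), f(e, cons(f(e, cons(c, e)), cons(q(cons(f(e, cons(c, e)), cons(e, e))), f(e, c)))))  →  cons(cons(e, cons(c, c)), cons(f(e, cons(c, e)), cons(q(cons(f(e, cons(c, e)), cons(e, e))), f(e, c))))   [R3 at 2]
3. cons(cons(e, cons(c, c)), cons(f(e, cons(c, e)), cons(q(cons(f(e, cons(c, e)), cons(e, e))), f(e, c))))  →  cons(cons(e, cons(c, c)), cons(cons(c, e), cons(q(cons(f(e, cons(c, e)), cons(e, e))), f(e, c))))   [R3 at 2.1]
4. cons(cons(e, cons(c, c)), cons(cons(c, e), cons(q(cons(f(e, cons(c, e)), cons(e, e))), f(e, c))))  →  cons(cons(e, cons(c, c)), cons(cons(c, e), cons(q(cons(cons(c, e), cons(e, e))), f(e, c))))   [R3 at 2.2.1.1.1]
5. cons(cons(e, cons(c, c)), cons(cons(c, e), cons(q(cons(cons(c, e), cons(e, e))), f(e, c))))  →  cons(cons(e, cons(c, c)), cons(cons(c, e), cons(c, f(e, c))))   [R1 at 2.2.1]
6. cons(cons(e, cons(c, c)), cons(cons(c, e), cons(c, f(e, c))))  →  cons(cons(e, cons(c, c)), cons(cons(c, e), cons(c, c)))   [R3 at 2.2.2]

Reduce t₂ = cons(cons(e, cons(c, q(cons(cons(c, e), e)))), cons(cons(c, e), cons(c, f(e, q(cons(cons(c, c), e)))))):
1. cons(cons(e, cons(c, q(cons(cons(c, e), e)))), cons(cons(c, e), cons(c, f(e, q(cons(cons(c, c), e))))))  →  cons(cons(e, cons(c, c)), cons(cons(c, e), cons(c, f(e, q(cons(cons(c, c), e))))))   [R1 at 1.2.2]
2. cons(cons(e, cons(c, c)), cons(cons(c, e), cons(c, f(e, q(cons(cons(c, c), e))))))  →  cons(cons(e, cons(c, c)), cons(cons(c, e), cons(c, q(cons(cons(c, c), e)))))   [R3 at 2.2.2]
3. cons(cons(e, cons(c, c)), cons(cons(c, e), cons(c, q(cons(cons(c, c), e)))))  →  cons(cons(e, cons(c, c)), cons(cons(c, e), cons(c, c)))   [R1 at 2.2.2]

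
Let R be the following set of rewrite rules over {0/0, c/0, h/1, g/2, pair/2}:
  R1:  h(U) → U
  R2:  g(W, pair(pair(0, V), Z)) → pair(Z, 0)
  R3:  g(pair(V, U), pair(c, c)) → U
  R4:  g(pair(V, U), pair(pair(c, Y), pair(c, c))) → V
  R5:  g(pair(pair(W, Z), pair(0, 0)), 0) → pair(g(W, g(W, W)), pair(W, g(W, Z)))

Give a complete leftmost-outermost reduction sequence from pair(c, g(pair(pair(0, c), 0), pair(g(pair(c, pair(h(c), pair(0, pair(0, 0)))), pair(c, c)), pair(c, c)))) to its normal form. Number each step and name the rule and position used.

1. pair(c, g(pair(pair(0, c), 0), pair(g(pair(c, pair(h(c), pair(0, pair(0, 0)))), pair(c, c)), pair(c, c))))  →  pair(c, g(pair(pair(0, c), 0), pair(pair(h(c), pair(0, pair(0, 0))), pair(c, c))))   [R3 at 2.2.1]
2. pair(c, g(pair(pair(0, c), 0), pair(pair(h(c), pair(0, pair(0, 0))), pair(c, c))))  →  pair(c, g(pair(pair(0, c), 0), pair(pair(c, pair(0, pair(0, 0))), pair(c, c))))   [R1 at 2.2.1.1]
3. pair(c, g(pair(pair(0, c), 0), pair(pair(c, pair(0, pair(0, 0))), pair(c, c))))  →  pair(c, pair(0, c))   [R4 at 2]

pair(c, pair(0, c))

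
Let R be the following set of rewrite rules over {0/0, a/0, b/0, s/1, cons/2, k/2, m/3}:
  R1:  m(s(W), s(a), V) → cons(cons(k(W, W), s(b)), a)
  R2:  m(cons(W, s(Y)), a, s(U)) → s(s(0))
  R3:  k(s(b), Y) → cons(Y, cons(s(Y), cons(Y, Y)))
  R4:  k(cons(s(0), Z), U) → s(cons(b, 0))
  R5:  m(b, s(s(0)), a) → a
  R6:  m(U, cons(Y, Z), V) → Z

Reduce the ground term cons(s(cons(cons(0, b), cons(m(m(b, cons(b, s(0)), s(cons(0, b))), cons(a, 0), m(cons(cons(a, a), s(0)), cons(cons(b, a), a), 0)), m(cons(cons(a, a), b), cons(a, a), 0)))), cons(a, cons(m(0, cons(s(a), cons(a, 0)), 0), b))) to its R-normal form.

1. cons(s(cons(cons(0, b), cons(m(m(b, cons(b, s(0)), s(cons(0, b))), cons(a, 0), m(cons(cons(a, a), s(0)), cons(cons(b, a), a), 0)), m(cons(cons(a, a), b), cons(a, a), 0)))), cons(a, cons(m(0, cons(s(a), cons(a, 0)), 0), b)))  →  cons(s(cons(cons(0, b), cons(0, m(cons(cons(a, a), b), cons(a, a), 0)))), cons(a, cons(m(0, cons(s(a), cons(a, 0)), 0), b)))   [R6 at 1.1.2.1]
2. cons(s(cons(cons(0, b), cons(0, m(cons(cons(a, a), b), cons(a, a), 0)))), cons(a, cons(m(0, cons(s(a), cons(a, 0)), 0), b)))  →  cons(s(cons(cons(0, b), cons(0, a))), cons(a, cons(m(0, cons(s(a), cons(a, 0)), 0), b)))   [R6 at 1.1.2.2]
3. cons(s(cons(cons(0, b), cons(0, a))), cons(a, cons(m(0, cons(s(a), cons(a, 0)), 0), b)))  →  cons(s(cons(cons(0, b), cons(0, a))), cons(a, cons(cons(a, 0), b)))   [R6 at 2.2.1]

cons(s(cons(cons(0, b), cons(0, a))), cons(a, cons(cons(a, 0), b)))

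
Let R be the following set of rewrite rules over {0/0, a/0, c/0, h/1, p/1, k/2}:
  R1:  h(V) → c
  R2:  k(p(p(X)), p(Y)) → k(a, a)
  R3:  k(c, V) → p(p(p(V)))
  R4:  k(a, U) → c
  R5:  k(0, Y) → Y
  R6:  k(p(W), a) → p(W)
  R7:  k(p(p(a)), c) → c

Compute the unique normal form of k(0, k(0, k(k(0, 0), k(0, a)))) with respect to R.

1. k(0, k(0, k(k(0, 0), k(0, a))))  →  k(0, k(k(0, 0), k(0, a)))   [R5 at ε]
2. k(0, k(k(0, 0), k(0, a)))  →  k(k(0, 0), k(0, a))   [R5 at ε]
3. k(k(0, 0), k(0, a))  →  k(0, k(0, a))   [R5 at 1]
4. k(0, k(0, a))  →  k(0, a)   [R5 at ε]
5. k(0, a)  →  a   [R5 at ε]

a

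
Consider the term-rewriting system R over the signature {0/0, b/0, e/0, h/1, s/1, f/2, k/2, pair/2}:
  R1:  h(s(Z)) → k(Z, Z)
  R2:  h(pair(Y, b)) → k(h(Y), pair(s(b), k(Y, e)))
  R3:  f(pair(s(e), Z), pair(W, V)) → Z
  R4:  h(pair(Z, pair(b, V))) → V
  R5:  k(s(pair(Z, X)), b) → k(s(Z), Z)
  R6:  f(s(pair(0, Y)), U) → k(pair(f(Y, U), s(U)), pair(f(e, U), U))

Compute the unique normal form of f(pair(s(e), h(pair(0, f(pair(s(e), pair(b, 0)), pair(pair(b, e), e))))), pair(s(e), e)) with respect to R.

0

1. f(pair(s(e), h(pair(0, f(pair(s(e), pair(b, 0)), pair(pair(b, e), e))))), pair(s(e), e))  →  h(pair(0, f(pair(s(e), pair(b, 0)), pair(pair(b, e), e))))   [R3 at ε]
2. h(pair(0, f(pair(s(e), pair(b, 0)), pair(pair(b, e), e))))  →  h(pair(0, pair(b, 0)))   [R3 at 1.2]
3. h(pair(0, pair(b, 0)))  →  0   [R4 at ε]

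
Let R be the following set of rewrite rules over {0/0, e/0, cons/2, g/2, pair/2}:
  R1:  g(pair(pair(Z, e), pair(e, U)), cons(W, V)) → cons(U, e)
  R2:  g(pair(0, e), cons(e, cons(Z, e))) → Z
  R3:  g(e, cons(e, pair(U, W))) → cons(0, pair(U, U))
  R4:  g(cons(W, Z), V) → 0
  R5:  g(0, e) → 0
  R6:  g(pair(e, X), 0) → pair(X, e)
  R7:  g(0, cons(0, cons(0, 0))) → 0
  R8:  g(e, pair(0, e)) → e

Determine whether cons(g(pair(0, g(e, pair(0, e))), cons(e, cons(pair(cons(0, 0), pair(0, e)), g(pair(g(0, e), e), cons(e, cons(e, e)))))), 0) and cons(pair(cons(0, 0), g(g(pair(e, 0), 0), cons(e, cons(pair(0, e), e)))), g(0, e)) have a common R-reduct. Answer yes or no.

yes — NF(t₁) = cons(pair(cons(0, 0), pair(0, e)), 0), NF(t₂) = cons(pair(cons(0, 0), pair(0, e)), 0)

Reduce t₁ = cons(g(pair(0, g(e, pair(0, e))), cons(e, cons(pair(cons(0, 0), pair(0, e)), g(pair(g(0, e), e), cons(e, cons(e, e)))))), 0):
1. cons(g(pair(0, g(e, pair(0, e))), cons(e, cons(pair(cons(0, 0), pair(0, e)), g(pair(g(0, e), e), cons(e, cons(e, e)))))), 0)  →  cons(g(pair(0, e), cons(e, cons(pair(cons(0, 0), pair(0, e)), g(pair(g(0, e), e), cons(e, cons(e, e)))))), 0)   [R8 at 1.1.2]
2. cons(g(pair(0, e), cons(e, cons(pair(cons(0, 0), pair(0, e)), g(pair(g(0, e), e), cons(e, cons(e, e)))))), 0)  →  cons(g(pair(0, e), cons(e, cons(pair(cons(0, 0), pair(0, e)), g(pair(0, e), cons(e, cons(e, e)))))), 0)   [R5 at 1.2.2.2.1.1]
3. cons(g(pair(0, e), cons(e, cons(pair(cons(0, 0), pair(0, e)), g(pair(0, e), cons(e, cons(e, e)))))), 0)  →  cons(g(pair(0, e), cons(e, cons(pair(cons(0, 0), pair(0, e)), e))), 0)   [R2 at 1.2.2.2]
4. cons(g(pair(0, e), cons(e, cons(pair(cons(0, 0), pair(0, e)), e))), 0)  →  cons(pair(cons(0, 0), pair(0, e)), 0)   [R2 at 1]

Reduce t₂ = cons(pair(cons(0, 0), g(g(pair(e, 0), 0), cons(e, cons(pair(0, e), e)))), g(0, e)):
1. cons(pair(cons(0, 0), g(g(pair(e, 0), 0), cons(e, cons(pair(0, e), e)))), g(0, e))  →  cons(pair(cons(0, 0), g(pair(0, e), cons(e, cons(pair(0, e), e)))), g(0, e))   [R6 at 1.2.1]
2. cons(pair(cons(0, 0), g(pair(0, e), cons(e, cons(pair(0, e), e)))), g(0, e))  →  cons(pair(cons(0, 0), pair(0, e)), g(0, e))   [R2 at 1.2]
3. cons(pair(cons(0, 0), pair(0, e)), g(0, e))  →  cons(pair(cons(0, 0), pair(0, e)), 0)   [R5 at 2]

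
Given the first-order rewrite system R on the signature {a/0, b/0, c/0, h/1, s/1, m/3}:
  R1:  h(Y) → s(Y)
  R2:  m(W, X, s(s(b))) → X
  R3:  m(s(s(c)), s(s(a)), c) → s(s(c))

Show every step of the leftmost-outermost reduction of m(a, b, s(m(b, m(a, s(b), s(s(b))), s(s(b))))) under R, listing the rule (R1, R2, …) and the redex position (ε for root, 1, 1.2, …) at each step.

b

1. m(a, b, s(m(b, m(a, s(b), s(s(b))), s(s(b)))))  →  m(a, b, s(m(a, s(b), s(s(b)))))   [R2 at 3.1]
2. m(a, b, s(m(a, s(b), s(s(b)))))  →  m(a, b, s(s(b)))   [R2 at 3.1]
3. m(a, b, s(s(b)))  →  b   [R2 at ε]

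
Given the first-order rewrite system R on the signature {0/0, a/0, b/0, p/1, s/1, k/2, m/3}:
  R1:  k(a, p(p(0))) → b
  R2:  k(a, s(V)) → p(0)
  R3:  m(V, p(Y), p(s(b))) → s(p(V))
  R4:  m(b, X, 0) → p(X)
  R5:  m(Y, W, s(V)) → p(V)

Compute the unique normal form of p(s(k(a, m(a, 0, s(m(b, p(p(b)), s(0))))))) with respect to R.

p(s(b))

1. p(s(k(a, m(a, 0, s(m(b, p(p(b)), s(0)))))))  →  p(s(k(a, p(m(b, p(p(b)), s(0))))))   [R5 at 1.1.2]
2. p(s(k(a, p(m(b, p(p(b)), s(0))))))  →  p(s(k(a, p(p(0)))))   [R5 at 1.1.2.1]
3. p(s(k(a, p(p(0)))))  →  p(s(b))   [R1 at 1.1]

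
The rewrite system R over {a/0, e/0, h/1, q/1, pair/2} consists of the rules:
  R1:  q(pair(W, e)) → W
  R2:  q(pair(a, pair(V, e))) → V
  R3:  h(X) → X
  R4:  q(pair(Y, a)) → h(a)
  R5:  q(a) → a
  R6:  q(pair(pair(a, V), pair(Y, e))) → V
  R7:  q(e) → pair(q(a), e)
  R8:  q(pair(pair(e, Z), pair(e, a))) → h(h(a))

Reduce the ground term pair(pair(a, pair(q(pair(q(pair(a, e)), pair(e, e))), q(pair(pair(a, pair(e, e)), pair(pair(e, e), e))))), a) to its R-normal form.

1. pair(pair(a, pair(q(pair(q(pair(a, e)), pair(e, e))), q(pair(pair(a, pair(e, e)), pair(pair(e, e), e))))), a)  →  pair(pair(a, pair(q(pair(a, pair(e, e))), q(pair(pair(a, pair(e, e)), pair(pair(e, e), e))))), a)   [R1 at 1.2.1.1.1]
2. pair(pair(a, pair(q(pair(a, pair(e, e))), q(pair(pair(a, pair(e, e)), pair(pair(e, e), e))))), a)  →  pair(pair(a, pair(e, q(pair(pair(a, pair(e, e)), pair(pair(e, e), e))))), a)   [R2 at 1.2.1]
3. pair(pair(a, pair(e, q(pair(pair(a, pair(e, e)), pair(pair(e, e), e))))), a)  →  pair(pair(a, pair(e, pair(e, e))), a)   [R6 at 1.2.2]

pair(pair(a, pair(e, pair(e, e))), a)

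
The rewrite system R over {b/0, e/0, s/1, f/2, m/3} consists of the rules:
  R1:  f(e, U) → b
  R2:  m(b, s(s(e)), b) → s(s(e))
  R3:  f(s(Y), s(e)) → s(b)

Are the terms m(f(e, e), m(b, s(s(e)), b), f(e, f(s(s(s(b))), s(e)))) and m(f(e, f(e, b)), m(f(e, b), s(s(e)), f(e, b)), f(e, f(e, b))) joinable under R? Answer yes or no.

yes — NF(t₁) = s(s(e)), NF(t₂) = s(s(e))

Reduce t₁ = m(f(e, e), m(b, s(s(e)), b), f(e, f(s(s(s(b))), s(e)))):
1. m(f(e, e), m(b, s(s(e)), b), f(e, f(s(s(s(b))), s(e))))  →  m(b, m(b, s(s(e)), b), f(e, f(s(s(s(b))), s(e))))   [R1 at 1]
2. m(b, m(b, s(s(e)), b), f(e, f(s(s(s(b))), s(e))))  →  m(b, s(s(e)), f(e, f(s(s(s(b))), s(e))))   [R2 at 2]
3. m(b, s(s(e)), f(e, f(s(s(s(b))), s(e))))  →  m(b, s(s(e)), b)   [R1 at 3]
4. m(b, s(s(e)), b)  →  s(s(e))   [R2 at ε]

Reduce t₂ = m(f(e, f(e, b)), m(f(e, b), s(s(e)), f(e, b)), f(e, f(e, b))):
1. m(f(e, f(e, b)), m(f(e, b), s(s(e)), f(e, b)), f(e, f(e, b)))  →  m(b, m(f(e, b), s(s(e)), f(e, b)), f(e, f(e, b)))   [R1 at 1]
2. m(b, m(f(e, b), s(s(e)), f(e, b)), f(e, f(e, b)))  →  m(b, m(b, s(s(e)), f(e, b)), f(e, f(e, b)))   [R1 at 2.1]
3. m(b, m(b, s(s(e)), f(e, b)), f(e, f(e, b)))  →  m(b, m(b, s(s(e)), b), f(e, f(e, b)))   [R1 at 2.3]
4. m(b, m(b, s(s(e)), b), f(e, f(e, b)))  →  m(b, s(s(e)), f(e, f(e, b)))   [R2 at 2]
5. m(b, s(s(e)), f(e, f(e, b)))  →  m(b, s(s(e)), b)   [R1 at 3]
6. m(b, s(s(e)), b)  →  s(s(e))   [R2 at ε]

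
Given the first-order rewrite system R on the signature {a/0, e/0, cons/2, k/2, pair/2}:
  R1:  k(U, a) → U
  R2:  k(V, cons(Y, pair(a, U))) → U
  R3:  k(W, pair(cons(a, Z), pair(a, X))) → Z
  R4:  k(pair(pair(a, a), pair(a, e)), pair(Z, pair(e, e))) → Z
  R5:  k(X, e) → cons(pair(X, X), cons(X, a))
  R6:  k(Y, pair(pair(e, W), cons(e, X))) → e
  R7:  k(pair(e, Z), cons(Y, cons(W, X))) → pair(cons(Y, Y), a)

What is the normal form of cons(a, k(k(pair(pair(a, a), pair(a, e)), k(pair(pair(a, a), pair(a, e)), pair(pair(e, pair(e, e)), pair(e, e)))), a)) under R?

1. cons(a, k(k(pair(pair(a, a), pair(a, e)), k(pair(pair(a, a), pair(a, e)), pair(pair(e, pair(e, e)), pair(e, e)))), a))  →  cons(a, k(pair(pair(a, a), pair(a, e)), k(pair(pair(a, a), pair(a, e)), pair(pair(e, pair(e, e)), pair(e, e)))))   [R1 at 2]
2. cons(a, k(pair(pair(a, a), pair(a, e)), k(pair(pair(a, a), pair(a, e)), pair(pair(e, pair(e, e)), pair(e, e)))))  →  cons(a, k(pair(pair(a, a), pair(a, e)), pair(e, pair(e, e))))   [R4 at 2.2]
3. cons(a, k(pair(pair(a, a), pair(a, e)), pair(e, pair(e, e))))  →  cons(a, e)   [R4 at 2]

cons(a, e)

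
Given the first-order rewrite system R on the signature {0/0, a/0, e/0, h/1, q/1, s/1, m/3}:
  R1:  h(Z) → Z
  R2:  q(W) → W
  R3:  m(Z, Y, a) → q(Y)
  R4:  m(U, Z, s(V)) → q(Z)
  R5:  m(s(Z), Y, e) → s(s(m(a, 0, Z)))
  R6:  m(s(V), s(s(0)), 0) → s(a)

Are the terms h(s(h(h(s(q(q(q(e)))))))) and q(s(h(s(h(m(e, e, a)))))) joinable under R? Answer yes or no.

yes — NF(t₁) = s(s(e)), NF(t₂) = s(s(e))

Reduce t₁ = h(s(h(h(s(q(q(q(e)))))))):
1. h(s(h(h(s(q(q(q(e))))))))  →  s(h(h(s(q(q(q(e)))))))   [R1 at ε]
2. s(h(h(s(q(q(q(e)))))))  →  s(h(s(q(q(q(e))))))   [R1 at 1]
3. s(h(s(q(q(q(e))))))  →  s(s(q(q(q(e)))))   [R1 at 1]
4. s(s(q(q(q(e)))))  →  s(s(q(q(e))))   [R2 at 1.1]
5. s(s(q(q(e))))  →  s(s(q(e)))   [R2 at 1.1]
6. s(s(q(e)))  →  s(s(e))   [R2 at 1.1]

Reduce t₂ = q(s(h(s(h(m(e, e, a)))))):
1. q(s(h(s(h(m(e, e, a))))))  →  s(h(s(h(m(e, e, a)))))   [R2 at ε]
2. s(h(s(h(m(e, e, a)))))  →  s(s(h(m(e, e, a))))   [R1 at 1]
3. s(s(h(m(e, e, a))))  →  s(s(m(e, e, a)))   [R1 at 1.1]
4. s(s(m(e, e, a)))  →  s(s(q(e)))   [R3 at 1.1]
5. s(s(q(e)))  →  s(s(e))   [R2 at 1.1]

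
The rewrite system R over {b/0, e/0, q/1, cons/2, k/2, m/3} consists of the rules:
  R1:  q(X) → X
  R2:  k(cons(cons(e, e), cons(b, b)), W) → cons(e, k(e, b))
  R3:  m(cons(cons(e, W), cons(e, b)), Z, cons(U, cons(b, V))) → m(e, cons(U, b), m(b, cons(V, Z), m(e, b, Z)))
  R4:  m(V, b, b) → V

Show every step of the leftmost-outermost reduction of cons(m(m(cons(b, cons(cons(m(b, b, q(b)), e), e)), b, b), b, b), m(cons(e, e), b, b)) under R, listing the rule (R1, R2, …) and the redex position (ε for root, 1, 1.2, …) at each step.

1. cons(m(m(cons(b, cons(cons(m(b, b, q(b)), e), e)), b, b), b, b), m(cons(e, e), b, b))  →  cons(m(cons(b, cons(cons(m(b, b, q(b)), e), e)), b, b), m(cons(e, e), b, b))   [R4 at 1]
2. cons(m(cons(b, cons(cons(m(b, b, q(b)), e), e)), b, b), m(cons(e, e), b, b))  →  cons(cons(b, cons(cons(m(b, b, q(b)), e), e)), m(cons(e, e), b, b))   [R4 at 1]
3. cons(cons(b, cons(cons(m(b, b, q(b)), e), e)), m(cons(e, e), b, b))  →  cons(cons(b, cons(cons(m(b, b, b), e), e)), m(cons(e, e), b, b))   [R1 at 1.2.1.1.3]
4. cons(cons(b, cons(cons(m(b, b, b), e), e)), m(cons(e, e), b, b))  →  cons(cons(b, cons(cons(b, e), e)), m(cons(e, e), b, b))   [R4 at 1.2.1.1]
5. cons(cons(b, cons(cons(b, e), e)), m(cons(e, e), b, b))  →  cons(cons(b, cons(cons(b, e), e)), cons(e, e))   [R4 at 2]

cons(cons(b, cons(cons(b, e), e)), cons(e, e))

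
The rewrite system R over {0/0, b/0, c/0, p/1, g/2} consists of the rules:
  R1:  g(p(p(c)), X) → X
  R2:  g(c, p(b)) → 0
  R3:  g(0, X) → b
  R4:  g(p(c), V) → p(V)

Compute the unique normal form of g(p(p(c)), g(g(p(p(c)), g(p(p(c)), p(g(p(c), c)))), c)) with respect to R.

c

1. g(p(p(c)), g(g(p(p(c)), g(p(p(c)), p(g(p(c), c)))), c))  →  g(g(p(p(c)), g(p(p(c)), p(g(p(c), c)))), c)   [R1 at ε]
2. g(g(p(p(c)), g(p(p(c)), p(g(p(c), c)))), c)  →  g(g(p(p(c)), p(g(p(c), c))), c)   [R1 at 1]
3. g(g(p(p(c)), p(g(p(c), c))), c)  →  g(p(g(p(c), c)), c)   [R1 at 1]
4. g(p(g(p(c), c)), c)  →  g(p(p(c)), c)   [R4 at 1.1]
5. g(p(p(c)), c)  →  c   [R1 at ε]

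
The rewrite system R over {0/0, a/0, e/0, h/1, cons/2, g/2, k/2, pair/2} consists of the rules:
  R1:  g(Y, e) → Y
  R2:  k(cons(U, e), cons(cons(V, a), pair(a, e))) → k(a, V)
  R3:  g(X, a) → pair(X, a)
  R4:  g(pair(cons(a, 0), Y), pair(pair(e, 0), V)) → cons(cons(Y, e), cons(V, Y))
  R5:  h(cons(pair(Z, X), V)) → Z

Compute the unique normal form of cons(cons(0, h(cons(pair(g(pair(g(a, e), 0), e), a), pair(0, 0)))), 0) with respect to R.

1. cons(cons(0, h(cons(pair(g(pair(g(a, e), 0), e), a), pair(0, 0)))), 0)  →  cons(cons(0, g(pair(g(a, e), 0), e)), 0)   [R5 at 1.2]
2. cons(cons(0, g(pair(g(a, e), 0), e)), 0)  →  cons(cons(0, pair(g(a, e), 0)), 0)   [R1 at 1.2]
3. cons(cons(0, pair(g(a, e), 0)), 0)  →  cons(cons(0, pair(a, 0)), 0)   [R1 at 1.2.1]

cons(cons(0, pair(a, 0)), 0)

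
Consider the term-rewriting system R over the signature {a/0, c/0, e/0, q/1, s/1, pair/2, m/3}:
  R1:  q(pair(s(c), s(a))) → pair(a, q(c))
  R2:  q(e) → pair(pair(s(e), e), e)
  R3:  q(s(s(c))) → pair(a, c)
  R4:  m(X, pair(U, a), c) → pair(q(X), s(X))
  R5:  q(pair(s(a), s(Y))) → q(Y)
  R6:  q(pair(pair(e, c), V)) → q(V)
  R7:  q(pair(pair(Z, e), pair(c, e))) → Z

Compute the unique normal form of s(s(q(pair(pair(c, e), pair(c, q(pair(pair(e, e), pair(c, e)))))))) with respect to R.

1. s(s(q(pair(pair(c, e), pair(c, q(pair(pair(e, e), pair(c, e))))))))  →  s(s(q(pair(pair(c, e), pair(c, e)))))   [R7 at 1.1.1.2.2]
2. s(s(q(pair(pair(c, e), pair(c, e)))))  →  s(s(c))   [R7 at 1.1]

s(s(c))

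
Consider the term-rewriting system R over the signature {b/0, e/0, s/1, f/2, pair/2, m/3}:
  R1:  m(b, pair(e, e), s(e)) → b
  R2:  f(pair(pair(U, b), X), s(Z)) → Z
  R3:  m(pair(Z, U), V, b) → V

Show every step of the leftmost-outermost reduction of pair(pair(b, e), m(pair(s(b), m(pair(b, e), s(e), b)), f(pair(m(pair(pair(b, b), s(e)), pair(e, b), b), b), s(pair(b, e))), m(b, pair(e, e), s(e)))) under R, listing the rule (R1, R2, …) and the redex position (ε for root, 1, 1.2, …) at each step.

1. pair(pair(b, e), m(pair(s(b), m(pair(b, e), s(e), b)), f(pair(m(pair(pair(b, b), s(e)), pair(e, b), b), b), s(pair(b, e))), m(b, pair(e, e), s(e))))  →  pair(pair(b, e), m(pair(s(b), s(e)), f(pair(m(pair(pair(b, b), s(e)), pair(e, b), b), b), s(pair(b, e))), m(b, pair(e, e), s(e))))   [R3 at 2.1.2]
2. pair(pair(b, e), m(pair(s(b), s(e)), f(pair(m(pair(pair(b, b), s(e)), pair(e, b), b), b), s(pair(b, e))), m(b, pair(e, e), s(e))))  →  pair(pair(b, e), m(pair(s(b), s(e)), f(pair(pair(e, b), b), s(pair(b, e))), m(b, pair(e, e), s(e))))   [R3 at 2.2.1.1]
3. pair(pair(b, e), m(pair(s(b), s(e)), f(pair(pair(e, b), b), s(pair(b, e))), m(b, pair(e, e), s(e))))  →  pair(pair(b, e), m(pair(s(b), s(e)), pair(b, e), m(b, pair(e, e), s(e))))   [R2 at 2.2]
4. pair(pair(b, e), m(pair(s(b), s(e)), pair(b, e), m(b, pair(e, e), s(e))))  →  pair(pair(b, e), m(pair(s(b), s(e)), pair(b, e), b))   [R1 at 2.3]
5. pair(pair(b, e), m(pair(s(b), s(e)), pair(b, e), b))  →  pair(pair(b, e), pair(b, e))   [R3 at 2]

pair(pair(b, e), pair(b, e))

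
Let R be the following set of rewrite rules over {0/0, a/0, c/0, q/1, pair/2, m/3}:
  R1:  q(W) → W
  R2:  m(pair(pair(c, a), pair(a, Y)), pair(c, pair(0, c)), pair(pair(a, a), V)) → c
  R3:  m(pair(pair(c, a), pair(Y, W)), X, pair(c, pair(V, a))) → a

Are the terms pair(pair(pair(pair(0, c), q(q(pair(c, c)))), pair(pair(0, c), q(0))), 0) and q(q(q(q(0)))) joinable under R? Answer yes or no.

Reduce t₁ = pair(pair(pair(pair(0, c), q(q(pair(c, c)))), pair(pair(0, c), q(0))), 0):
1. pair(pair(pair(pair(0, c), q(q(pair(c, c)))), pair(pair(0, c), q(0))), 0)  →  pair(pair(pair(pair(0, c), q(pair(c, c))), pair(pair(0, c), q(0))), 0)   [R1 at 1.1.2]
2. pair(pair(pair(pair(0, c), q(pair(c, c))), pair(pair(0, c), q(0))), 0)  →  pair(pair(pair(pair(0, c), pair(c, c)), pair(pair(0, c), q(0))), 0)   [R1 at 1.1.2]
3. pair(pair(pair(pair(0, c), pair(c, c)), pair(pair(0, c), q(0))), 0)  →  pair(pair(pair(pair(0, c), pair(c, c)), pair(pair(0, c), 0)), 0)   [R1 at 1.2.2]

Reduce t₂ = q(q(q(q(0)))):
1. q(q(q(q(0))))  →  q(q(q(0)))   [R1 at ε]
2. q(q(q(0)))  →  q(q(0))   [R1 at ε]
3. q(q(0))  →  q(0)   [R1 at ε]
4. q(0)  →  0   [R1 at ε]

no — NF(t₁) = pair(pair(pair(pair(0, c), pair(c, c)), pair(pair(0, c), 0)), 0), NF(t₂) = 0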